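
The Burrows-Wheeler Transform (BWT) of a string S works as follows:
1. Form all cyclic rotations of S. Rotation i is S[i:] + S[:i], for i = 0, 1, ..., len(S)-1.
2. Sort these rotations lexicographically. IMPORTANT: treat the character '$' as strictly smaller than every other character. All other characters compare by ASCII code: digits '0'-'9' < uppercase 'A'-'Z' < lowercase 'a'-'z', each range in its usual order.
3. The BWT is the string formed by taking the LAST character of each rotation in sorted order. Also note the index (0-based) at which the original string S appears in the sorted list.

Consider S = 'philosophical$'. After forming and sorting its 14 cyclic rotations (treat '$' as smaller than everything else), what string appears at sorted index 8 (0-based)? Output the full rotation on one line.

All 14 rotations (rotation i = S[i:]+S[:i]):
  rot[0] = philosophical$
  rot[1] = hilosophical$p
  rot[2] = ilosophical$ph
  rot[3] = losophical$phi
  rot[4] = osophical$phil
  rot[5] = sophical$philo
  rot[6] = ophical$philos
  rot[7] = phical$philoso
  rot[8] = hical$philosop
  rot[9] = ical$philosoph
  rot[10] = cal$philosophi
  rot[11] = al$philosophic
  rot[12] = l$philosophica
  rot[13] = $philosophical
Sorted (with $ < everything):
  sorted[0] = $philosophical
  sorted[1] = al$philosophic
  sorted[2] = cal$philosophi
  sorted[3] = hical$philosop
  sorted[4] = hilosophical$p
  sorted[5] = ical$philosoph
  sorted[6] = ilosophical$ph
  sorted[7] = l$philosophica
  sorted[8] = losophical$phi
  sorted[9] = ophical$philos
  sorted[10] = osophical$phil
  sorted[11] = phical$philoso
  sorted[12] = philosophical$
  sorted[13] = sophical$philo
sorted[8] = losophical$phi

Answer: losophical$phi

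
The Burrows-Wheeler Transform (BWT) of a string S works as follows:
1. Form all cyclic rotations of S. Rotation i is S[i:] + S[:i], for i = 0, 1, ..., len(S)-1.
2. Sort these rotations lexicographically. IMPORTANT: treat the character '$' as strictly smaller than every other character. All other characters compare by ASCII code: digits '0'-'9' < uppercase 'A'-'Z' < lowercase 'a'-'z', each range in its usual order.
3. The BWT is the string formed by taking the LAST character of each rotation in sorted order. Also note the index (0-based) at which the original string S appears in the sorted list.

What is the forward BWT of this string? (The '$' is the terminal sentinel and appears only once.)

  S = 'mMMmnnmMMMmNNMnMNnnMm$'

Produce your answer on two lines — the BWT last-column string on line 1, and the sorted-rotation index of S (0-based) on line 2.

Answer: mmMmnnMMNNmMMn$MMMnnNm
14

Derivation:
All 22 rotations (rotation i = S[i:]+S[:i]):
  rot[0] = mMMmnnmMMMmNNMnMNnnMm$
  rot[1] = MMmnnmMMMmNNMnMNnnMm$m
  rot[2] = MmnnmMMMmNNMnMNnnMm$mM
  rot[3] = mnnmMMMmNNMnMNnnMm$mMM
  rot[4] = nnmMMMmNNMnMNnnMm$mMMm
  rot[5] = nmMMMmNNMnMNnnMm$mMMmn
  rot[6] = mMMMmNNMnMNnnMm$mMMmnn
  rot[7] = MMMmNNMnMNnnMm$mMMmnnm
  rot[8] = MMmNNMnMNnnMm$mMMmnnmM
  rot[9] = MmNNMnMNnnMm$mMMmnnmMM
  rot[10] = mNNMnMNnnMm$mMMmnnmMMM
  rot[11] = NNMnMNnnMm$mMMmnnmMMMm
  rot[12] = NMnMNnnMm$mMMmnnmMMMmN
  rot[13] = MnMNnnMm$mMMmnnmMMMmNN
  rot[14] = nMNnnMm$mMMmnnmMMMmNNM
  rot[15] = MNnnMm$mMMmnnmMMMmNNMn
  rot[16] = NnnMm$mMMmnnmMMMmNNMnM
  rot[17] = nnMm$mMMmnnmMMMmNNMnMN
  rot[18] = nMm$mMMmnnmMMMmNNMnMNn
  rot[19] = Mm$mMMmnnmMMMmNNMnMNnn
  rot[20] = m$mMMmnnmMMMmNNMnMNnnM
  rot[21] = $mMMmnnmMMMmNNMnMNnnMm
Sorted (with $ < everything):
  sorted[0] = $mMMmnnmMMMmNNMnMNnnMm  (last char: 'm')
  sorted[1] = MMMmNNMnMNnnMm$mMMmnnm  (last char: 'm')
  sorted[2] = MMmNNMnMNnnMm$mMMmnnmM  (last char: 'M')
  sorted[3] = MMmnnmMMMmNNMnMNnnMm$m  (last char: 'm')
  sorted[4] = MNnnMm$mMMmnnmMMMmNNMn  (last char: 'n')
  sorted[5] = Mm$mMMmnnmMMMmNNMnMNnn  (last char: 'n')
  sorted[6] = MmNNMnMNnnMm$mMMmnnmMM  (last char: 'M')
  sorted[7] = MmnnmMMMmNNMnMNnnMm$mM  (last char: 'M')
  sorted[8] = MnMNnnMm$mMMmnnmMMMmNN  (last char: 'N')
  sorted[9] = NMnMNnnMm$mMMmnnmMMMmN  (last char: 'N')
  sorted[10] = NNMnMNnnMm$mMMmnnmMMMm  (last char: 'm')
  sorted[11] = NnnMm$mMMmnnmMMMmNNMnM  (last char: 'M')
  sorted[12] = m$mMMmnnmMMMmNNMnMNnnM  (last char: 'M')
  sorted[13] = mMMMmNNMnMNnnMm$mMMmnn  (last char: 'n')
  sorted[14] = mMMmnnmMMMmNNMnMNnnMm$  (last char: '$')
  sorted[15] = mNNMnMNnnMm$mMMmnnmMMM  (last char: 'M')
  sorted[16] = mnnmMMMmNNMnMNnnMm$mMM  (last char: 'M')
  sorted[17] = nMNnnMm$mMMmnnmMMMmNNM  (last char: 'M')
  sorted[18] = nMm$mMMmnnmMMMmNNMnMNn  (last char: 'n')
  sorted[19] = nmMMMmNNMnMNnnMm$mMMmn  (last char: 'n')
  sorted[20] = nnMm$mMMmnnmMMMmNNMnMN  (last char: 'N')
  sorted[21] = nnmMMMmNNMnMNnnMm$mMMm  (last char: 'm')
Last column: mmMmnnMMNNmMMn$MMMnnNm
Original string S is at sorted index 14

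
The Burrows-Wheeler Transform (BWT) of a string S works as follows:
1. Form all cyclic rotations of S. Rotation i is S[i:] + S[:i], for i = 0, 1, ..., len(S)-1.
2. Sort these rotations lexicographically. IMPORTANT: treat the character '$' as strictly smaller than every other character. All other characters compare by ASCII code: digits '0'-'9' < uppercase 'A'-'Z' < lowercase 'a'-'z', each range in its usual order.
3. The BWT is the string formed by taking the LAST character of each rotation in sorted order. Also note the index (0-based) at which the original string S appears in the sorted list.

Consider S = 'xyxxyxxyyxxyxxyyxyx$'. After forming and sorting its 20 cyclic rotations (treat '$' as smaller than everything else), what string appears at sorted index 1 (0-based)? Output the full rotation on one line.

All 20 rotations (rotation i = S[i:]+S[:i]):
  rot[0] = xyxxyxxyyxxyxxyyxyx$
  rot[1] = yxxyxxyyxxyxxyyxyx$x
  rot[2] = xxyxxyyxxyxxyyxyx$xy
  rot[3] = xyxxyyxxyxxyyxyx$xyx
  rot[4] = yxxyyxxyxxyyxyx$xyxx
  rot[5] = xxyyxxyxxyyxyx$xyxxy
  rot[6] = xyyxxyxxyyxyx$xyxxyx
  rot[7] = yyxxyxxyyxyx$xyxxyxx
  rot[8] = yxxyxxyyxyx$xyxxyxxy
  rot[9] = xxyxxyyxyx$xyxxyxxyy
  rot[10] = xyxxyyxyx$xyxxyxxyyx
  rot[11] = yxxyyxyx$xyxxyxxyyxx
  rot[12] = xxyyxyx$xyxxyxxyyxxy
  rot[13] = xyyxyx$xyxxyxxyyxxyx
  rot[14] = yyxyx$xyxxyxxyyxxyxx
  rot[15] = yxyx$xyxxyxxyyxxyxxy
  rot[16] = xyx$xyxxyxxyyxxyxxyy
  rot[17] = yx$xyxxyxxyyxxyxxyyx
  rot[18] = x$xyxxyxxyyxxyxxyyxy
  rot[19] = $xyxxyxxyyxxyxxyyxyx
Sorted (with $ < everything):
  sorted[0] = $xyxxyxxyyxxyxxyyxyx
  sorted[1] = x$xyxxyxxyyxxyxxyyxy
  sorted[2] = xxyxxyyxxyxxyyxyx$xy
  sorted[3] = xxyxxyyxyx$xyxxyxxyy
  sorted[4] = xxyyxxyxxyyxyx$xyxxy
  sorted[5] = xxyyxyx$xyxxyxxyyxxy
  sorted[6] = xyx$xyxxyxxyyxxyxxyy
  sorted[7] = xyxxyxxyyxxyxxyyxyx$
  sorted[8] = xyxxyyxxyxxyyxyx$xyx
  sorted[9] = xyxxyyxyx$xyxxyxxyyx
  sorted[10] = xyyxxyxxyyxyx$xyxxyx
  sorted[11] = xyyxyx$xyxxyxxyyxxyx
  sorted[12] = yx$xyxxyxxyyxxyxxyyx
  sorted[13] = yxxyxxyyxxyxxyyxyx$x
  sorted[14] = yxxyxxyyxyx$xyxxyxxy
  sorted[15] = yxxyyxxyxxyyxyx$xyxx
  sorted[16] = yxxyyxyx$xyxxyxxyyxx
  sorted[17] = yxyx$xyxxyxxyyxxyxxy
  sorted[18] = yyxxyxxyyxyx$xyxxyxx
  sorted[19] = yyxyx$xyxxyxxyyxxyxx
sorted[1] = x$xyxxyxxyyxxyxxyyxy

Answer: x$xyxxyxxyyxxyxxyyxy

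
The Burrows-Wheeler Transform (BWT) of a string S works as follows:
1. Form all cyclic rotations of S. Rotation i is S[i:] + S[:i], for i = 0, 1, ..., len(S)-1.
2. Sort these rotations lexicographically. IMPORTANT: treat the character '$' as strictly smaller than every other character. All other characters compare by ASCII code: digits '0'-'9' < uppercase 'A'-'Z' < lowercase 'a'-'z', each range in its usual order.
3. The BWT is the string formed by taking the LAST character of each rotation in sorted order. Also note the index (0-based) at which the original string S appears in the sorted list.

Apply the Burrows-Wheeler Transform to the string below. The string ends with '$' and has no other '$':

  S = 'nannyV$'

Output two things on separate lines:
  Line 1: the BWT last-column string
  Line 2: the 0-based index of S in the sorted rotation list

Answer: Vyn$ann
3

Derivation:
All 7 rotations (rotation i = S[i:]+S[:i]):
  rot[0] = nannyV$
  rot[1] = annyV$n
  rot[2] = nnyV$na
  rot[3] = nyV$nan
  rot[4] = yV$nann
  rot[5] = V$nanny
  rot[6] = $nannyV
Sorted (with $ < everything):
  sorted[0] = $nannyV  (last char: 'V')
  sorted[1] = V$nanny  (last char: 'y')
  sorted[2] = annyV$n  (last char: 'n')
  sorted[3] = nannyV$  (last char: '$')
  sorted[4] = nnyV$na  (last char: 'a')
  sorted[5] = nyV$nan  (last char: 'n')
  sorted[6] = yV$nann  (last char: 'n')
Last column: Vyn$ann
Original string S is at sorted index 3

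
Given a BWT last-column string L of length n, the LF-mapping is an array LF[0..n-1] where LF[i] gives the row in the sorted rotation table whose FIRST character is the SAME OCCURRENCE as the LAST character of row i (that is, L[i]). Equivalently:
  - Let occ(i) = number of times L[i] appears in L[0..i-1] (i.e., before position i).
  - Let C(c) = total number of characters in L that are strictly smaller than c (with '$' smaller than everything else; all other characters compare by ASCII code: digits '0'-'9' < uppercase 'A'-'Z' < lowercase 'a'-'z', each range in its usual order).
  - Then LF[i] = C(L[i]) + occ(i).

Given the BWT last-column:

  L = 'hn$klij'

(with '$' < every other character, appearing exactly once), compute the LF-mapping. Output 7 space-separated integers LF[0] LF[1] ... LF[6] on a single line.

Char counts: '$':1, 'h':1, 'i':1, 'j':1, 'k':1, 'l':1, 'n':1
C (first-col start): C('$')=0, C('h')=1, C('i')=2, C('j')=3, C('k')=4, C('l')=5, C('n')=6
L[0]='h': occ=0, LF[0]=C('h')+0=1+0=1
L[1]='n': occ=0, LF[1]=C('n')+0=6+0=6
L[2]='$': occ=0, LF[2]=C('$')+0=0+0=0
L[3]='k': occ=0, LF[3]=C('k')+0=4+0=4
L[4]='l': occ=0, LF[4]=C('l')+0=5+0=5
L[5]='i': occ=0, LF[5]=C('i')+0=2+0=2
L[6]='j': occ=0, LF[6]=C('j')+0=3+0=3

Answer: 1 6 0 4 5 2 3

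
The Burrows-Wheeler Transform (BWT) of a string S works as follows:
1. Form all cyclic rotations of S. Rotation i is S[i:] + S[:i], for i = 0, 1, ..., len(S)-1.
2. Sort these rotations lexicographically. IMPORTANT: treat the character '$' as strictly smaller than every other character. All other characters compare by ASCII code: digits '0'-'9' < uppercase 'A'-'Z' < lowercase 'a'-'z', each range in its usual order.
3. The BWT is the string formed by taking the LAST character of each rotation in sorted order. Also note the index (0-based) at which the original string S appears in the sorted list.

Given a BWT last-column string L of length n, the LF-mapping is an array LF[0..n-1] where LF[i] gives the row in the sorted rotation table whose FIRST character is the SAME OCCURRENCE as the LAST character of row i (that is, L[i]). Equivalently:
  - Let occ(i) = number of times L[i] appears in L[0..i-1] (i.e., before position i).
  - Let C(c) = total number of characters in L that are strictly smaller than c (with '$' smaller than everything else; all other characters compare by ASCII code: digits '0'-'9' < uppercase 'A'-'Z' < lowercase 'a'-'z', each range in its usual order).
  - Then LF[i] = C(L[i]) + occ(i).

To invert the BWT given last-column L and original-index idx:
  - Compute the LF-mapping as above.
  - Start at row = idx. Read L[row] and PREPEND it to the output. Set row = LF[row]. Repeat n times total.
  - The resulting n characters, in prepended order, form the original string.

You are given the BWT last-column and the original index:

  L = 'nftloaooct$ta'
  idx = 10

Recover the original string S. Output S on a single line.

LF mapping: 6 4 10 5 7 1 8 9 3 11 0 12 2
Walk LF starting at row 10, prepending L[row]:
  step 1: row=10, L[10]='$', prepend. Next row=LF[10]=0
  step 2: row=0, L[0]='n', prepend. Next row=LF[0]=6
  step 3: row=6, L[6]='o', prepend. Next row=LF[6]=8
  step 4: row=8, L[8]='c', prepend. Next row=LF[8]=3
  step 5: row=3, L[3]='l', prepend. Next row=LF[3]=5
  step 6: row=5, L[5]='a', prepend. Next row=LF[5]=1
  step 7: row=1, L[1]='f', prepend. Next row=LF[1]=4
  step 8: row=4, L[4]='o', prepend. Next row=LF[4]=7
  step 9: row=7, L[7]='o', prepend. Next row=LF[7]=9
  step 10: row=9, L[9]='t', prepend. Next row=LF[9]=11
  step 11: row=11, L[11]='t', prepend. Next row=LF[11]=12
  step 12: row=12, L[12]='a', prepend. Next row=LF[12]=2
  step 13: row=2, L[2]='t', prepend. Next row=LF[2]=10
Reversed output: tattoofalcon$

Answer: tattoofalcon$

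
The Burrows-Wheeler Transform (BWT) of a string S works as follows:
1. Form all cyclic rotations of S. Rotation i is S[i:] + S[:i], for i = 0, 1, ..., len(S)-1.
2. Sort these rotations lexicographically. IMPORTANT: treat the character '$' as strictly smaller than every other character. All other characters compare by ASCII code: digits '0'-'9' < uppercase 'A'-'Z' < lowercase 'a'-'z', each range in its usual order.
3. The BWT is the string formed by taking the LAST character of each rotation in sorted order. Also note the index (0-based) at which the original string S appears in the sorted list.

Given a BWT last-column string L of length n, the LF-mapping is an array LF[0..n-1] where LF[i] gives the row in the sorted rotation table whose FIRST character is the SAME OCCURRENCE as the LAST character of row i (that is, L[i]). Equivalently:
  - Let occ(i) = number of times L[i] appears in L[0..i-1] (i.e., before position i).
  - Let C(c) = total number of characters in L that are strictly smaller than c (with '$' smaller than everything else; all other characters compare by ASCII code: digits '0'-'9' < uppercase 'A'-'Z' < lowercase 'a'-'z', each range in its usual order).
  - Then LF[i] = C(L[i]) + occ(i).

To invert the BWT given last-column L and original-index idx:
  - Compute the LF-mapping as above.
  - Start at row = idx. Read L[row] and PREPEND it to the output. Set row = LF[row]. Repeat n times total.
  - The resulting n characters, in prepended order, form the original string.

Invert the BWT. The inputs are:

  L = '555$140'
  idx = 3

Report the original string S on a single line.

LF mapping: 4 5 6 0 2 3 1
Walk LF starting at row 3, prepending L[row]:
  step 1: row=3, L[3]='$', prepend. Next row=LF[3]=0
  step 2: row=0, L[0]='5', prepend. Next row=LF[0]=4
  step 3: row=4, L[4]='1', prepend. Next row=LF[4]=2
  step 4: row=2, L[2]='5', prepend. Next row=LF[2]=6
  step 5: row=6, L[6]='0', prepend. Next row=LF[6]=1
  step 6: row=1, L[1]='5', prepend. Next row=LF[1]=5
  step 7: row=5, L[5]='4', prepend. Next row=LF[5]=3
Reversed output: 450515$

Answer: 450515$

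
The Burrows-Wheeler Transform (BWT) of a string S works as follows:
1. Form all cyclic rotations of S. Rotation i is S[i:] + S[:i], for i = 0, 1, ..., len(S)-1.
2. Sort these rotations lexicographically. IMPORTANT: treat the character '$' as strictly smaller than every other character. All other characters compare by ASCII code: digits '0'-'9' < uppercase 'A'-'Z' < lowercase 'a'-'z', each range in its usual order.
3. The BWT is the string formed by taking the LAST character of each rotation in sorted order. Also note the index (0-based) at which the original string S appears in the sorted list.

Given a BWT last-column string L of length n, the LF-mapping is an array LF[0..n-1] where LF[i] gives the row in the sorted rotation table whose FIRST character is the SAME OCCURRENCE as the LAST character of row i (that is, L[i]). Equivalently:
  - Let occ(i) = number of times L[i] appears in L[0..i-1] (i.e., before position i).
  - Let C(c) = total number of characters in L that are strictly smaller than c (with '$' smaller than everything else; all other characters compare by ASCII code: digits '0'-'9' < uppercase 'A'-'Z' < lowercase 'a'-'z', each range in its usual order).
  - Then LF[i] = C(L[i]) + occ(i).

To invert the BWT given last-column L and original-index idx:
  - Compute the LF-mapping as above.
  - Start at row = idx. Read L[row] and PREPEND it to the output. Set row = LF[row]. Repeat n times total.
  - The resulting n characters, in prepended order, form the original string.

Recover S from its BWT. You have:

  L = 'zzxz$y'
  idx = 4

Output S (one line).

Answer: zxyzz$

Derivation:
LF mapping: 3 4 1 5 0 2
Walk LF starting at row 4, prepending L[row]:
  step 1: row=4, L[4]='$', prepend. Next row=LF[4]=0
  step 2: row=0, L[0]='z', prepend. Next row=LF[0]=3
  step 3: row=3, L[3]='z', prepend. Next row=LF[3]=5
  step 4: row=5, L[5]='y', prepend. Next row=LF[5]=2
  step 5: row=2, L[2]='x', prepend. Next row=LF[2]=1
  step 6: row=1, L[1]='z', prepend. Next row=LF[1]=4
Reversed output: zxyzz$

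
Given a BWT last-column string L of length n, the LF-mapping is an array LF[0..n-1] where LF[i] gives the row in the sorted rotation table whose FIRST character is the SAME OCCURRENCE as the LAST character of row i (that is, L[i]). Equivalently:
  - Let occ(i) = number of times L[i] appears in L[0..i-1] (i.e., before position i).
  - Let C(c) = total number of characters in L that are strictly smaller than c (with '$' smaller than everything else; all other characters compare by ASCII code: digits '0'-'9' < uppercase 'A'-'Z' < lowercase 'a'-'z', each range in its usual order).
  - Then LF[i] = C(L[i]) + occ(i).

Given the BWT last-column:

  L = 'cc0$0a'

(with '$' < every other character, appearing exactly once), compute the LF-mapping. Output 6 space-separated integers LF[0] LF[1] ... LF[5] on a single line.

Answer: 4 5 1 0 2 3

Derivation:
Char counts: '$':1, '0':2, 'a':1, 'c':2
C (first-col start): C('$')=0, C('0')=1, C('a')=3, C('c')=4
L[0]='c': occ=0, LF[0]=C('c')+0=4+0=4
L[1]='c': occ=1, LF[1]=C('c')+1=4+1=5
L[2]='0': occ=0, LF[2]=C('0')+0=1+0=1
L[3]='$': occ=0, LF[3]=C('$')+0=0+0=0
L[4]='0': occ=1, LF[4]=C('0')+1=1+1=2
L[5]='a': occ=0, LF[5]=C('a')+0=3+0=3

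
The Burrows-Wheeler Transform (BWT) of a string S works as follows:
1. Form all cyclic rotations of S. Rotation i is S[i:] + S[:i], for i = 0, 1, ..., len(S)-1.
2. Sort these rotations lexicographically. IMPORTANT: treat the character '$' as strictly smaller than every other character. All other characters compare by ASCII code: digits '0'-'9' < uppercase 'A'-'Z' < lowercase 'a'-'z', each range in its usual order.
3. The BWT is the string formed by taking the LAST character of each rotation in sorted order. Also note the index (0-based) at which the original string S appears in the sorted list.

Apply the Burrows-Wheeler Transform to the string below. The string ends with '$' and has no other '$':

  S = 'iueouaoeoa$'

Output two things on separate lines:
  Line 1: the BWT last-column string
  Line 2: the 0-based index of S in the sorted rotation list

Answer: aouou$eaeoi
5

Derivation:
All 11 rotations (rotation i = S[i:]+S[:i]):
  rot[0] = iueouaoeoa$
  rot[1] = ueouaoeoa$i
  rot[2] = eouaoeoa$iu
  rot[3] = ouaoeoa$iue
  rot[4] = uaoeoa$iueo
  rot[5] = aoeoa$iueou
  rot[6] = oeoa$iueoua
  rot[7] = eoa$iueouao
  rot[8] = oa$iueouaoe
  rot[9] = a$iueouaoeo
  rot[10] = $iueouaoeoa
Sorted (with $ < everything):
  sorted[0] = $iueouaoeoa  (last char: 'a')
  sorted[1] = a$iueouaoeo  (last char: 'o')
  sorted[2] = aoeoa$iueou  (last char: 'u')
  sorted[3] = eoa$iueouao  (last char: 'o')
  sorted[4] = eouaoeoa$iu  (last char: 'u')
  sorted[5] = iueouaoeoa$  (last char: '$')
  sorted[6] = oa$iueouaoe  (last char: 'e')
  sorted[7] = oeoa$iueoua  (last char: 'a')
  sorted[8] = ouaoeoa$iue  (last char: 'e')
  sorted[9] = uaoeoa$iueo  (last char: 'o')
  sorted[10] = ueouaoeoa$i  (last char: 'i')
Last column: aouou$eaeoi
Original string S is at sorted index 5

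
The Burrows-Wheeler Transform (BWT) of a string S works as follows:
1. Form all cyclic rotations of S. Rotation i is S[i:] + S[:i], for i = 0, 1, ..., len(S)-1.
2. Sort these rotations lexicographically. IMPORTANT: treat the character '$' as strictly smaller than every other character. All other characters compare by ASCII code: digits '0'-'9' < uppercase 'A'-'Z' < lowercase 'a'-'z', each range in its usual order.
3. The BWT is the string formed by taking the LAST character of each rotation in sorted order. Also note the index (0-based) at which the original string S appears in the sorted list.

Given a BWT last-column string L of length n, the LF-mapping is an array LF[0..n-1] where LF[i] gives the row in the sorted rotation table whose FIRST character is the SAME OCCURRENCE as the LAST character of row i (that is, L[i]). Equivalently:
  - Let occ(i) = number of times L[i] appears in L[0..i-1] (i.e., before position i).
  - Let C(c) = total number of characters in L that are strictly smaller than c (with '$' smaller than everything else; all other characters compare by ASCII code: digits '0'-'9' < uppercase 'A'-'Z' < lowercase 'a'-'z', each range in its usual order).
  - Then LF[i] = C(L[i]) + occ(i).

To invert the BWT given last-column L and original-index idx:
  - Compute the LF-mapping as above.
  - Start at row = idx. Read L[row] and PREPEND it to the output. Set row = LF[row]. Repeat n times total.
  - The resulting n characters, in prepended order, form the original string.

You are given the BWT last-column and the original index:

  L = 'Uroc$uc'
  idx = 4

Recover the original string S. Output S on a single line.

LF mapping: 1 5 4 2 0 6 3
Walk LF starting at row 4, prepending L[row]:
  step 1: row=4, L[4]='$', prepend. Next row=LF[4]=0
  step 2: row=0, L[0]='U', prepend. Next row=LF[0]=1
  step 3: row=1, L[1]='r', prepend. Next row=LF[1]=5
  step 4: row=5, L[5]='u', prepend. Next row=LF[5]=6
  step 5: row=6, L[6]='c', prepend. Next row=LF[6]=3
  step 6: row=3, L[3]='c', prepend. Next row=LF[3]=2
  step 7: row=2, L[2]='o', prepend. Next row=LF[2]=4
Reversed output: occurU$

Answer: occurU$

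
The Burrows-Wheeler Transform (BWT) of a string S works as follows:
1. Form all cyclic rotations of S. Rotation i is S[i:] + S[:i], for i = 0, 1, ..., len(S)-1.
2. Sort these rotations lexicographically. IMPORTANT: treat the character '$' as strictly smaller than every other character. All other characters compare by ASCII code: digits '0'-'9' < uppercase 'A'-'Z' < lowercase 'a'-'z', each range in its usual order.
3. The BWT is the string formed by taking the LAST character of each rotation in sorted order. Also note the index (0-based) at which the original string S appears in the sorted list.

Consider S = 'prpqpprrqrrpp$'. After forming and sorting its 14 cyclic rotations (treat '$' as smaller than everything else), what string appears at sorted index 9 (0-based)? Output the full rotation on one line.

Answer: rpp$prpqpprrqr

Derivation:
All 14 rotations (rotation i = S[i:]+S[:i]):
  rot[0] = prpqpprrqrrpp$
  rot[1] = rpqpprrqrrpp$p
  rot[2] = pqpprrqrrpp$pr
  rot[3] = qpprrqrrpp$prp
  rot[4] = pprrqrrpp$prpq
  rot[5] = prrqrrpp$prpqp
  rot[6] = rrqrrpp$prpqpp
  rot[7] = rqrrpp$prpqppr
  rot[8] = qrrpp$prpqpprr
  rot[9] = rrpp$prpqpprrq
  rot[10] = rpp$prpqpprrqr
  rot[11] = pp$prpqpprrqrr
  rot[12] = p$prpqpprrqrrp
  rot[13] = $prpqpprrqrrpp
Sorted (with $ < everything):
  sorted[0] = $prpqpprrqrrpp
  sorted[1] = p$prpqpprrqrrp
  sorted[2] = pp$prpqpprrqrr
  sorted[3] = pprrqrrpp$prpq
  sorted[4] = pqpprrqrrpp$pr
  sorted[5] = prpqpprrqrrpp$
  sorted[6] = prrqrrpp$prpqp
  sorted[7] = qpprrqrrpp$prp
  sorted[8] = qrrpp$prpqpprr
  sorted[9] = rpp$prpqpprrqr
  sorted[10] = rpqpprrqrrpp$p
  sorted[11] = rqrrpp$prpqppr
  sorted[12] = rrpp$prpqpprrq
  sorted[13] = rrqrrpp$prpqpp
sorted[9] = rpp$prpqpprrqr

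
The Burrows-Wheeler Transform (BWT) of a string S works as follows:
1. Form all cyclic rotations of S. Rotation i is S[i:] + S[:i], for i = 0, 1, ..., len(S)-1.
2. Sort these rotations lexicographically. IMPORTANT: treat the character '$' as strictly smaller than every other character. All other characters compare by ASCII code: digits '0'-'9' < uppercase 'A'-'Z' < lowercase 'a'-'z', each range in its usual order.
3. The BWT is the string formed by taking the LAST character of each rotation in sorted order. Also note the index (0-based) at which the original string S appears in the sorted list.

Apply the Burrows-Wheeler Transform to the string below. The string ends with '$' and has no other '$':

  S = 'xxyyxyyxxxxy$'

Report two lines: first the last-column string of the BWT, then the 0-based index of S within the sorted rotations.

All 13 rotations (rotation i = S[i:]+S[:i]):
  rot[0] = xxyyxyyxxxxy$
  rot[1] = xyyxyyxxxxy$x
  rot[2] = yyxyyxxxxy$xx
  rot[3] = yxyyxxxxy$xxy
  rot[4] = xyyxxxxy$xxyy
  rot[5] = yyxxxxy$xxyyx
  rot[6] = yxxxxy$xxyyxy
  rot[7] = xxxxy$xxyyxyy
  rot[8] = xxxy$xxyyxyyx
  rot[9] = xxy$xxyyxyyxx
  rot[10] = xy$xxyyxyyxxx
  rot[11] = y$xxyyxyyxxxx
  rot[12] = $xxyyxyyxxxxy
Sorted (with $ < everything):
  sorted[0] = $xxyyxyyxxxxy  (last char: 'y')
  sorted[1] = xxxxy$xxyyxyy  (last char: 'y')
  sorted[2] = xxxy$xxyyxyyx  (last char: 'x')
  sorted[3] = xxy$xxyyxyyxx  (last char: 'x')
  sorted[4] = xxyyxyyxxxxy$  (last char: '$')
  sorted[5] = xy$xxyyxyyxxx  (last char: 'x')
  sorted[6] = xyyxxxxy$xxyy  (last char: 'y')
  sorted[7] = xyyxyyxxxxy$x  (last char: 'x')
  sorted[8] = y$xxyyxyyxxxx  (last char: 'x')
  sorted[9] = yxxxxy$xxyyxy  (last char: 'y')
  sorted[10] = yxyyxxxxy$xxy  (last char: 'y')
  sorted[11] = yyxxxxy$xxyyx  (last char: 'x')
  sorted[12] = yyxyyxxxxy$xx  (last char: 'x')
Last column: yyxx$xyxxyyxx
Original string S is at sorted index 4

Answer: yyxx$xyxxyyxx
4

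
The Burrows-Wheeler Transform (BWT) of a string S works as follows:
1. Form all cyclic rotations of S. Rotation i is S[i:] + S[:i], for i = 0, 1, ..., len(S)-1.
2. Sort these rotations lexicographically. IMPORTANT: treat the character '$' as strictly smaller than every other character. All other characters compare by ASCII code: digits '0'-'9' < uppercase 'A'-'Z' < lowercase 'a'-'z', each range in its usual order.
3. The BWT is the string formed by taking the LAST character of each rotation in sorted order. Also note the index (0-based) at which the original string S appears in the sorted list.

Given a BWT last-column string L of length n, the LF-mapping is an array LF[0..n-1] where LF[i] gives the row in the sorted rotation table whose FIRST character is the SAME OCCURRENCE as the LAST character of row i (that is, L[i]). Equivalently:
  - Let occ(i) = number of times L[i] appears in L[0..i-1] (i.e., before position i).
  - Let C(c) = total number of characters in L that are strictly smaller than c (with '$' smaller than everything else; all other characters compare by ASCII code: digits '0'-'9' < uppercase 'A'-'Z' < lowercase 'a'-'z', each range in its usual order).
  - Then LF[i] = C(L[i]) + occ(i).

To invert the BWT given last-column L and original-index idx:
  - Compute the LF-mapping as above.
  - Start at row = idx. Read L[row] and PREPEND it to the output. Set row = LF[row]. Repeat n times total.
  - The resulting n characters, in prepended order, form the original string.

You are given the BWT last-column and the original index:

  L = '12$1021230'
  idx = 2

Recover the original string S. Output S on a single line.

Answer: 032212011$

Derivation:
LF mapping: 3 6 0 4 1 7 5 8 9 2
Walk LF starting at row 2, prepending L[row]:
  step 1: row=2, L[2]='$', prepend. Next row=LF[2]=0
  step 2: row=0, L[0]='1', prepend. Next row=LF[0]=3
  step 3: row=3, L[3]='1', prepend. Next row=LF[3]=4
  step 4: row=4, L[4]='0', prepend. Next row=LF[4]=1
  step 5: row=1, L[1]='2', prepend. Next row=LF[1]=6
  step 6: row=6, L[6]='1', prepend. Next row=LF[6]=5
  step 7: row=5, L[5]='2', prepend. Next row=LF[5]=7
  step 8: row=7, L[7]='2', prepend. Next row=LF[7]=8
  step 9: row=8, L[8]='3', prepend. Next row=LF[8]=9
  step 10: row=9, L[9]='0', prepend. Next row=LF[9]=2
Reversed output: 032212011$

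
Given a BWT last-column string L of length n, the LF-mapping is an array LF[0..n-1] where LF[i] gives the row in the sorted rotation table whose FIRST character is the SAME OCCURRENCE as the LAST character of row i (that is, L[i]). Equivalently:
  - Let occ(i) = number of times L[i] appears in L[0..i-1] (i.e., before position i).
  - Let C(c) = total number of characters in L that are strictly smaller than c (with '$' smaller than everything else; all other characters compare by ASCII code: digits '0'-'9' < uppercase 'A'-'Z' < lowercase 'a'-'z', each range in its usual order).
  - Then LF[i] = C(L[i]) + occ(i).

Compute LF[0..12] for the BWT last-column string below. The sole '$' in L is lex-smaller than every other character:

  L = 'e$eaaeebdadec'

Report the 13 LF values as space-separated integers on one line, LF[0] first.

Char counts: '$':1, 'a':3, 'b':1, 'c':1, 'd':2, 'e':5
C (first-col start): C('$')=0, C('a')=1, C('b')=4, C('c')=5, C('d')=6, C('e')=8
L[0]='e': occ=0, LF[0]=C('e')+0=8+0=8
L[1]='$': occ=0, LF[1]=C('$')+0=0+0=0
L[2]='e': occ=1, LF[2]=C('e')+1=8+1=9
L[3]='a': occ=0, LF[3]=C('a')+0=1+0=1
L[4]='a': occ=1, LF[4]=C('a')+1=1+1=2
L[5]='e': occ=2, LF[5]=C('e')+2=8+2=10
L[6]='e': occ=3, LF[6]=C('e')+3=8+3=11
L[7]='b': occ=0, LF[7]=C('b')+0=4+0=4
L[8]='d': occ=0, LF[8]=C('d')+0=6+0=6
L[9]='a': occ=2, LF[9]=C('a')+2=1+2=3
L[10]='d': occ=1, LF[10]=C('d')+1=6+1=7
L[11]='e': occ=4, LF[11]=C('e')+4=8+4=12
L[12]='c': occ=0, LF[12]=C('c')+0=5+0=5

Answer: 8 0 9 1 2 10 11 4 6 3 7 12 5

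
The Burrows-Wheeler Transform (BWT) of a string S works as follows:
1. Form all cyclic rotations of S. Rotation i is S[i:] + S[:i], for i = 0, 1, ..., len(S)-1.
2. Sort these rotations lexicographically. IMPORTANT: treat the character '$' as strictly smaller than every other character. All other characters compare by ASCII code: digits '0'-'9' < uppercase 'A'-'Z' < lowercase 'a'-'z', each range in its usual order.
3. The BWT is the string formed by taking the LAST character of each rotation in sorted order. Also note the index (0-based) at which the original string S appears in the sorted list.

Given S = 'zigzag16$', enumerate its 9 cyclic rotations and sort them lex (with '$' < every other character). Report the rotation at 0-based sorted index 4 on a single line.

Answer: g16$zigza

Derivation:
All 9 rotations (rotation i = S[i:]+S[:i]):
  rot[0] = zigzag16$
  rot[1] = igzag16$z
  rot[2] = gzag16$zi
  rot[3] = zag16$zig
  rot[4] = ag16$zigz
  rot[5] = g16$zigza
  rot[6] = 16$zigzag
  rot[7] = 6$zigzag1
  rot[8] = $zigzag16
Sorted (with $ < everything):
  sorted[0] = $zigzag16
  sorted[1] = 16$zigzag
  sorted[2] = 6$zigzag1
  sorted[3] = ag16$zigz
  sorted[4] = g16$zigza
  sorted[5] = gzag16$zi
  sorted[6] = igzag16$z
  sorted[7] = zag16$zig
  sorted[8] = zigzag16$
sorted[4] = g16$zigza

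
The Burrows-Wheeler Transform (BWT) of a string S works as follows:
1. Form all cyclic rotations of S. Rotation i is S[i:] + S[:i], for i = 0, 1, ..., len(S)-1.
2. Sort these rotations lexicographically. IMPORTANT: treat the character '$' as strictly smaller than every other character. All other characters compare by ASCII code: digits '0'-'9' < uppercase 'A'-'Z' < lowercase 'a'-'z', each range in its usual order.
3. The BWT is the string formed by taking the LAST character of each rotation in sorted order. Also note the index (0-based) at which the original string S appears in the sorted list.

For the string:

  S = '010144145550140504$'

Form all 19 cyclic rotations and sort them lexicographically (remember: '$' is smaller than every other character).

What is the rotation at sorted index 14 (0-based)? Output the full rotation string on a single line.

Answer: 45550140504$0101441

Derivation:
All 19 rotations (rotation i = S[i:]+S[:i]):
  rot[0] = 010144145550140504$
  rot[1] = 10144145550140504$0
  rot[2] = 0144145550140504$01
  rot[3] = 144145550140504$010
  rot[4] = 44145550140504$0101
  rot[5] = 4145550140504$01014
  rot[6] = 145550140504$010144
  rot[7] = 45550140504$0101441
  rot[8] = 5550140504$01014414
  rot[9] = 550140504$010144145
  rot[10] = 50140504$0101441455
  rot[11] = 0140504$01014414555
  rot[12] = 140504$010144145550
  rot[13] = 40504$0101441455501
  rot[14] = 0504$01014414555014
  rot[15] = 504$010144145550140
  rot[16] = 04$0101441455501405
  rot[17] = 4$01014414555014050
  rot[18] = $010144145550140504
Sorted (with $ < everything):
  sorted[0] = $010144145550140504
  sorted[1] = 010144145550140504$
  sorted[2] = 0140504$01014414555
  sorted[3] = 0144145550140504$01
  sorted[4] = 04$0101441455501405
  sorted[5] = 0504$01014414555014
  sorted[6] = 10144145550140504$0
  sorted[7] = 140504$010144145550
  sorted[8] = 144145550140504$010
  sorted[9] = 145550140504$010144
  sorted[10] = 4$01014414555014050
  sorted[11] = 40504$0101441455501
  sorted[12] = 4145550140504$01014
  sorted[13] = 44145550140504$0101
  sorted[14] = 45550140504$0101441
  sorted[15] = 50140504$0101441455
  sorted[16] = 504$010144145550140
  sorted[17] = 550140504$010144145
  sorted[18] = 5550140504$01014414
sorted[14] = 45550140504$0101441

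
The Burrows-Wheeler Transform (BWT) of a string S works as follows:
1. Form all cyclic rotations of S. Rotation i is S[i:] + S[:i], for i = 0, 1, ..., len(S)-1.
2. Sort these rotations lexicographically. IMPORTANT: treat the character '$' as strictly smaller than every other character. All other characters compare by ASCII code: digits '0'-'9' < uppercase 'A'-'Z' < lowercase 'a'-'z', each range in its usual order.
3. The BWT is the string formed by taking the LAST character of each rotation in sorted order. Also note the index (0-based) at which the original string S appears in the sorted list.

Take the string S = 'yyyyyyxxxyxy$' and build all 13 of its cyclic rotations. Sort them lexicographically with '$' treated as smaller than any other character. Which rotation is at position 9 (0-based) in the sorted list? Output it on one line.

All 13 rotations (rotation i = S[i:]+S[:i]):
  rot[0] = yyyyyyxxxyxy$
  rot[1] = yyyyyxxxyxy$y
  rot[2] = yyyyxxxyxy$yy
  rot[3] = yyyxxxyxy$yyy
  rot[4] = yyxxxyxy$yyyy
  rot[5] = yxxxyxy$yyyyy
  rot[6] = xxxyxy$yyyyyy
  rot[7] = xxyxy$yyyyyyx
  rot[8] = xyxy$yyyyyyxx
  rot[9] = yxy$yyyyyyxxx
  rot[10] = xy$yyyyyyxxxy
  rot[11] = y$yyyyyyxxxyx
  rot[12] = $yyyyyyxxxyxy
Sorted (with $ < everything):
  sorted[0] = $yyyyyyxxxyxy
  sorted[1] = xxxyxy$yyyyyy
  sorted[2] = xxyxy$yyyyyyx
  sorted[3] = xy$yyyyyyxxxy
  sorted[4] = xyxy$yyyyyyxx
  sorted[5] = y$yyyyyyxxxyx
  sorted[6] = yxxxyxy$yyyyy
  sorted[7] = yxy$yyyyyyxxx
  sorted[8] = yyxxxyxy$yyyy
  sorted[9] = yyyxxxyxy$yyy
  sorted[10] = yyyyxxxyxy$yy
  sorted[11] = yyyyyxxxyxy$y
  sorted[12] = yyyyyyxxxyxy$
sorted[9] = yyyxxxyxy$yyy

Answer: yyyxxxyxy$yyy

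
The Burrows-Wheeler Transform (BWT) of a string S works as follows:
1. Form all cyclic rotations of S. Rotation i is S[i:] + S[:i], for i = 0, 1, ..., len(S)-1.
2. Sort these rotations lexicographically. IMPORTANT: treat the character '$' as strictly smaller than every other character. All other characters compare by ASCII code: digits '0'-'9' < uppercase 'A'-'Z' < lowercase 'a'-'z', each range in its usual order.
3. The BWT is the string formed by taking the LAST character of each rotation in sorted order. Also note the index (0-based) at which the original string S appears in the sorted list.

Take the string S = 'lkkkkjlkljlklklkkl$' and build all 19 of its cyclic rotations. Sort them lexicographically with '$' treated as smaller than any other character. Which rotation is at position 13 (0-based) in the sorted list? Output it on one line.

Answer: ljlklklkkl$lkkkkjlk

Derivation:
All 19 rotations (rotation i = S[i:]+S[:i]):
  rot[0] = lkkkkjlkljlklklkkl$
  rot[1] = kkkkjlkljlklklkkl$l
  rot[2] = kkkjlkljlklklkkl$lk
  rot[3] = kkjlkljlklklkkl$lkk
  rot[4] = kjlkljlklklkkl$lkkk
  rot[5] = jlkljlklklkkl$lkkkk
  rot[6] = lkljlklklkkl$lkkkkj
  rot[7] = kljlklklkkl$lkkkkjl
  rot[8] = ljlklklkkl$lkkkkjlk
  rot[9] = jlklklkkl$lkkkkjlkl
  rot[10] = lklklkkl$lkkkkjlklj
  rot[11] = klklkkl$lkkkkjlkljl
  rot[12] = lklkkl$lkkkkjlkljlk
  rot[13] = klkkl$lkkkkjlkljlkl
  rot[14] = lkkl$lkkkkjlkljlklk
  rot[15] = kkl$lkkkkjlkljlklkl
  rot[16] = kl$lkkkkjlkljlklklk
  rot[17] = l$lkkkkjlkljlklklkk
  rot[18] = $lkkkkjlkljlklklkkl
Sorted (with $ < everything):
  sorted[0] = $lkkkkjlkljlklklkkl
  sorted[1] = jlkljlklklkkl$lkkkk
  sorted[2] = jlklklkkl$lkkkkjlkl
  sorted[3] = kjlkljlklklkkl$lkkk
  sorted[4] = kkjlkljlklklkkl$lkk
  sorted[5] = kkkjlkljlklklkkl$lk
  sorted[6] = kkkkjlkljlklklkkl$l
  sorted[7] = kkl$lkkkkjlkljlklkl
  sorted[8] = kl$lkkkkjlkljlklklk
  sorted[9] = kljlklklkkl$lkkkkjl
  sorted[10] = klkkl$lkkkkjlkljlkl
  sorted[11] = klklkkl$lkkkkjlkljl
  sorted[12] = l$lkkkkjlkljlklklkk
  sorted[13] = ljlklklkkl$lkkkkjlk
  sorted[14] = lkkkkjlkljlklklkkl$
  sorted[15] = lkkl$lkkkkjlkljlklk
  sorted[16] = lkljlklklkkl$lkkkkj
  sorted[17] = lklkkl$lkkkkjlkljlk
  sorted[18] = lklklkkl$lkkkkjlklj
sorted[13] = ljlklklkkl$lkkkkjlk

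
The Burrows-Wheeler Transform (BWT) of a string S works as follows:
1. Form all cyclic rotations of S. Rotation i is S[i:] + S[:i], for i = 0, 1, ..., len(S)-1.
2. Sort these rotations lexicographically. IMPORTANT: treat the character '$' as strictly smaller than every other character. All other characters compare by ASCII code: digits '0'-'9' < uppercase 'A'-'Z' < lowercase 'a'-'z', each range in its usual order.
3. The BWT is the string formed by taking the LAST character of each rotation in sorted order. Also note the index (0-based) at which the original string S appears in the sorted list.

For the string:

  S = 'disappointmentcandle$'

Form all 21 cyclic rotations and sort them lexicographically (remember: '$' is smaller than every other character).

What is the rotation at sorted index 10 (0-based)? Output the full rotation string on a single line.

All 21 rotations (rotation i = S[i:]+S[:i]):
  rot[0] = disappointmentcandle$
  rot[1] = isappointmentcandle$d
  rot[2] = sappointmentcandle$di
  rot[3] = appointmentcandle$dis
  rot[4] = ppointmentcandle$disa
  rot[5] = pointmentcandle$disap
  rot[6] = ointmentcandle$disapp
  rot[7] = intmentcandle$disappo
  rot[8] = ntmentcandle$disappoi
  rot[9] = tmentcandle$disappoin
  rot[10] = mentcandle$disappoint
  rot[11] = entcandle$disappointm
  rot[12] = ntcandle$disappointme
  rot[13] = tcandle$disappointmen
  rot[14] = candle$disappointment
  rot[15] = andle$disappointmentc
  rot[16] = ndle$disappointmentca
  rot[17] = dle$disappointmentcan
  rot[18] = le$disappointmentcand
  rot[19] = e$disappointmentcandl
  rot[20] = $disappointmentcandle
Sorted (with $ < everything):
  sorted[0] = $disappointmentcandle
  sorted[1] = andle$disappointmentc
  sorted[2] = appointmentcandle$dis
  sorted[3] = candle$disappointment
  sorted[4] = disappointmentcandle$
  sorted[5] = dle$disappointmentcan
  sorted[6] = e$disappointmentcandl
  sorted[7] = entcandle$disappointm
  sorted[8] = intmentcandle$disappo
  sorted[9] = isappointmentcandle$d
  sorted[10] = le$disappointmentcand
  sorted[11] = mentcandle$disappoint
  sorted[12] = ndle$disappointmentca
  sorted[13] = ntcandle$disappointme
  sorted[14] = ntmentcandle$disappoi
  sorted[15] = ointmentcandle$disapp
  sorted[16] = pointmentcandle$disap
  sorted[17] = ppointmentcandle$disa
  sorted[18] = sappointmentcandle$di
  sorted[19] = tcandle$disappointmen
  sorted[20] = tmentcandle$disappoin
sorted[10] = le$disappointmentcand

Answer: le$disappointmentcand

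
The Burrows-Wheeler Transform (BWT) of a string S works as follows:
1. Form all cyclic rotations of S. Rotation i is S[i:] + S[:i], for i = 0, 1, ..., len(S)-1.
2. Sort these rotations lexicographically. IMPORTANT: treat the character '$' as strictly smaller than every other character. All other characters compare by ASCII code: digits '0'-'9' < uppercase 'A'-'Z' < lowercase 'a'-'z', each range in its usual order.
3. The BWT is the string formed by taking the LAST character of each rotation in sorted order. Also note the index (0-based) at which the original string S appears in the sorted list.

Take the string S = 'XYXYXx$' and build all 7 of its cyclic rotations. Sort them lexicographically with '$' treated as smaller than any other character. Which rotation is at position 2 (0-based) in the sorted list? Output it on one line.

All 7 rotations (rotation i = S[i:]+S[:i]):
  rot[0] = XYXYXx$
  rot[1] = YXYXx$X
  rot[2] = XYXx$XY
  rot[3] = YXx$XYX
  rot[4] = Xx$XYXY
  rot[5] = x$XYXYX
  rot[6] = $XYXYXx
Sorted (with $ < everything):
  sorted[0] = $XYXYXx
  sorted[1] = XYXYXx$
  sorted[2] = XYXx$XY
  sorted[3] = Xx$XYXY
  sorted[4] = YXYXx$X
  sorted[5] = YXx$XYX
  sorted[6] = x$XYXYX
sorted[2] = XYXx$XY

Answer: XYXx$XY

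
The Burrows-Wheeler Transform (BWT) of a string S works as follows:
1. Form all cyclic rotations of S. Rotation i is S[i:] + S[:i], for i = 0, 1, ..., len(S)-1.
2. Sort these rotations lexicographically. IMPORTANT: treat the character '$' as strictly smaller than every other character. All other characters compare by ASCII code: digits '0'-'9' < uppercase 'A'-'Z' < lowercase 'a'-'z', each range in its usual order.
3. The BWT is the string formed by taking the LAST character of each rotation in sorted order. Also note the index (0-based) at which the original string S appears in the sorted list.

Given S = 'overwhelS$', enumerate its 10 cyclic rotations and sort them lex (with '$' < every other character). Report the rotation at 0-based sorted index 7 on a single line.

Answer: rwhelS$ove

Derivation:
All 10 rotations (rotation i = S[i:]+S[:i]):
  rot[0] = overwhelS$
  rot[1] = verwhelS$o
  rot[2] = erwhelS$ov
  rot[3] = rwhelS$ove
  rot[4] = whelS$over
  rot[5] = helS$overw
  rot[6] = elS$overwh
  rot[7] = lS$overwhe
  rot[8] = S$overwhel
  rot[9] = $overwhelS
Sorted (with $ < everything):
  sorted[0] = $overwhelS
  sorted[1] = S$overwhel
  sorted[2] = elS$overwh
  sorted[3] = erwhelS$ov
  sorted[4] = helS$overw
  sorted[5] = lS$overwhe
  sorted[6] = overwhelS$
  sorted[7] = rwhelS$ove
  sorted[8] = verwhelS$o
  sorted[9] = whelS$over
sorted[7] = rwhelS$ove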